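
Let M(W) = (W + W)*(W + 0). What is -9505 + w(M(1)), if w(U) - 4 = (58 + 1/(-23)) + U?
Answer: -217144/23 ≈ -9441.0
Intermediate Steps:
M(W) = 2*W² (M(W) = (2*W)*W = 2*W²)
w(U) = 1425/23 + U (w(U) = 4 + ((58 + 1/(-23)) + U) = 4 + ((58 - 1/23) + U) = 4 + (1333/23 + U) = 1425/23 + U)
-9505 + w(M(1)) = -9505 + (1425/23 + 2*1²) = -9505 + (1425/23 + 2*1) = -9505 + (1425/23 + 2) = -9505 + 1471/23 = -217144/23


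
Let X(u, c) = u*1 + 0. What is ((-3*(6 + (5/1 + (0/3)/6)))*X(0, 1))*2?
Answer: 0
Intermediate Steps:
X(u, c) = u (X(u, c) = u + 0 = u)
((-3*(6 + (5/1 + (0/3)/6)))*X(0, 1))*2 = (-3*(6 + (5/1 + (0/3)/6))*0)*2 = (-3*(6 + (5*1 + (0*(⅓))*(⅙)))*0)*2 = (-3*(6 + (5 + 0*(⅙)))*0)*2 = (-3*(6 + (5 + 0))*0)*2 = (-3*(6 + 5)*0)*2 = (-3*11*0)*2 = -33*0*2 = 0*2 = 0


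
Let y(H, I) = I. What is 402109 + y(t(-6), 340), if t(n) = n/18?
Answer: 402449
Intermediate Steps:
t(n) = n/18 (t(n) = n*(1/18) = n/18)
402109 + y(t(-6), 340) = 402109 + 340 = 402449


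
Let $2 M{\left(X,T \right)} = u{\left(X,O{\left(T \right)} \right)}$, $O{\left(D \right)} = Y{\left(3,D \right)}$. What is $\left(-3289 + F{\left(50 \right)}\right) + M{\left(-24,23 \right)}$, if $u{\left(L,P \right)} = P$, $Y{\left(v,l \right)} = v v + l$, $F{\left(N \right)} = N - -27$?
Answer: $-3196$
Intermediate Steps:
$F{\left(N \right)} = 27 + N$ ($F{\left(N \right)} = N + 27 = 27 + N$)
$Y{\left(v,l \right)} = l + v^{2}$ ($Y{\left(v,l \right)} = v^{2} + l = l + v^{2}$)
$O{\left(D \right)} = 9 + D$ ($O{\left(D \right)} = D + 3^{2} = D + 9 = 9 + D$)
$M{\left(X,T \right)} = \frac{9}{2} + \frac{T}{2}$ ($M{\left(X,T \right)} = \frac{9 + T}{2} = \frac{9}{2} + \frac{T}{2}$)
$\left(-3289 + F{\left(50 \right)}\right) + M{\left(-24,23 \right)} = \left(-3289 + \left(27 + 50\right)\right) + \left(\frac{9}{2} + \frac{1}{2} \cdot 23\right) = \left(-3289 + 77\right) + \left(\frac{9}{2} + \frac{23}{2}\right) = -3212 + 16 = -3196$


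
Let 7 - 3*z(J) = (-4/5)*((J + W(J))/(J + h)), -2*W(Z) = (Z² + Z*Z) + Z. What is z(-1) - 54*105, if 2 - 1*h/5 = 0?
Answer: -255047/45 ≈ -5667.7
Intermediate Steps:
h = 10 (h = 10 - 5*0 = 10 + 0 = 10)
W(Z) = -Z² - Z/2 (W(Z) = -((Z² + Z*Z) + Z)/2 = -((Z² + Z²) + Z)/2 = -(2*Z² + Z)/2 = -(Z + 2*Z²)/2 = -Z² - Z/2)
z(J) = 7/3 + 4*(J - J*(½ + J))/(15*(10 + J)) (z(J) = 7/3 - (-4/5)*(J - J*(½ + J))/(J + 10)/3 = 7/3 - (-4*⅕)*(J - J*(½ + J))/(10 + J)/3 = 7/3 - (-4)*(J - J*(½ + J))/(10 + J)/15 = 7/3 - (-4)*(J - J*(½ + J))/(15*(10 + J)) = 7/3 + 4*(J - J*(½ + J))/(15*(10 + J)))
z(-1) - 54*105 = (350 - 4*(-1)² + 37*(-1))/(15*(10 - 1)) - 54*105 = (1/15)*(350 - 4*1 - 37)/9 - 5670 = (1/15)*(⅑)*(350 - 4 - 37) - 5670 = (1/15)*(⅑)*309 - 5670 = 103/45 - 5670 = -255047/45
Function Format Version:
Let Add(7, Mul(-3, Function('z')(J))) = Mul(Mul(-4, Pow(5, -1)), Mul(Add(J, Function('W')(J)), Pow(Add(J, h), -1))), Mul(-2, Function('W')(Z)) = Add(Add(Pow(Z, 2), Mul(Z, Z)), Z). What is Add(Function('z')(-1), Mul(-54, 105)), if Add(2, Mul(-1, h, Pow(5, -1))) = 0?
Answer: Rational(-255047, 45) ≈ -5667.7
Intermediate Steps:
h = 10 (h = Add(10, Mul(-5, 0)) = Add(10, 0) = 10)
Function('W')(Z) = Add(Mul(-1, Pow(Z, 2)), Mul(Rational(-1, 2), Z)) (Function('W')(Z) = Mul(Rational(-1, 2), Add(Add(Pow(Z, 2), Mul(Z, Z)), Z)) = Mul(Rational(-1, 2), Add(Add(Pow(Z, 2), Pow(Z, 2)), Z)) = Mul(Rational(-1, 2), Add(Mul(2, Pow(Z, 2)), Z)) = Mul(Rational(-1, 2), Add(Z, Mul(2, Pow(Z, 2)))) = Add(Mul(-1, Pow(Z, 2)), Mul(Rational(-1, 2), Z)))
Function('z')(J) = Add(Rational(7, 3), Mul(Rational(4, 15), Pow(Add(10, J), -1), Add(J, Mul(-1, J, Add(Rational(1, 2), J))))) (Function('z')(J) = Add(Rational(7, 3), Mul(Rational(-1, 3), Mul(Mul(-4, Pow(5, -1)), Mul(Add(J, Mul(-1, J, Add(Rational(1, 2), J))), Pow(Add(J, 10), -1))))) = Add(Rational(7, 3), Mul(Rational(-1, 3), Mul(Mul(-4, Rational(1, 5)), Mul(Add(J, Mul(-1, J, Add(Rational(1, 2), J))), Pow(Add(10, J), -1))))) = Add(Rational(7, 3), Mul(Rational(-1, 3), Mul(Rational(-4, 5), Mul(Pow(Add(10, J), -1), Add(J, Mul(-1, J, Add(Rational(1, 2), J))))))) = Add(Rational(7, 3), Mul(Rational(-1, 3), Mul(Rational(-4, 5), Pow(Add(10, J), -1), Add(J, Mul(-1, J, Add(Rational(1, 2), J)))))) = Add(Rational(7, 3), Mul(Rational(4, 15), Pow(Add(10, J), -1), Add(J, Mul(-1, J, Add(Rational(1, 2), J))))))
Add(Function('z')(-1), Mul(-54, 105)) = Add(Mul(Rational(1, 15), Pow(Add(10, -1), -1), Add(350, Mul(-4, Pow(-1, 2)), Mul(37, -1))), Mul(-54, 105)) = Add(Mul(Rational(1, 15), Pow(9, -1), Add(350, Mul(-4, 1), -37)), -5670) = Add(Mul(Rational(1, 15), Rational(1, 9), Add(350, -4, -37)), -5670) = Add(Mul(Rational(1, 15), Rational(1, 9), 309), -5670) = Add(Rational(103, 45), -5670) = Rational(-255047, 45)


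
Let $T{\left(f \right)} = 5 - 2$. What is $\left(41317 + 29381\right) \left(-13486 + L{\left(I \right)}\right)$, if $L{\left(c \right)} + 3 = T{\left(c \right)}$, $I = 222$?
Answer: $-953433228$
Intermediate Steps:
$T{\left(f \right)} = 3$
$L{\left(c \right)} = 0$ ($L{\left(c \right)} = -3 + 3 = 0$)
$\left(41317 + 29381\right) \left(-13486 + L{\left(I \right)}\right) = \left(41317 + 29381\right) \left(-13486 + 0\right) = 70698 \left(-13486\right) = -953433228$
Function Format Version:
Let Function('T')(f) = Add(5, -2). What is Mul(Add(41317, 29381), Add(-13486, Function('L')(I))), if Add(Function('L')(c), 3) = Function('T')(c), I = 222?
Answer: -953433228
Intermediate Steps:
Function('T')(f) = 3
Function('L')(c) = 0 (Function('L')(c) = Add(-3, 3) = 0)
Mul(Add(41317, 29381), Add(-13486, Function('L')(I))) = Mul(Add(41317, 29381), Add(-13486, 0)) = Mul(70698, -13486) = -953433228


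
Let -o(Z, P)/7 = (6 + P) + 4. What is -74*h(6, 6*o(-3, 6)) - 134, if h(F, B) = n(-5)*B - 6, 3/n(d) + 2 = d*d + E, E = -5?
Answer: 8598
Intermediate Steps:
n(d) = 3/(-7 + d**2) (n(d) = 3/(-2 + (d*d - 5)) = 3/(-2 + (d**2 - 5)) = 3/(-2 + (-5 + d**2)) = 3/(-7 + d**2))
o(Z, P) = -70 - 7*P (o(Z, P) = -7*((6 + P) + 4) = -7*(10 + P) = -70 - 7*P)
h(F, B) = -6 + B/6 (h(F, B) = (3/(-7 + (-5)**2))*B - 6 = (3/(-7 + 25))*B - 6 = (3/18)*B - 6 = (3*(1/18))*B - 6 = B/6 - 6 = -6 + B/6)
-74*h(6, 6*o(-3, 6)) - 134 = -74*(-6 + (6*(-70 - 7*6))/6) - 134 = -74*(-6 + (6*(-70 - 42))/6) - 134 = -74*(-6 + (6*(-112))/6) - 134 = -74*(-6 + (1/6)*(-672)) - 134 = -74*(-6 - 112) - 134 = -74*(-118) - 134 = 8732 - 134 = 8598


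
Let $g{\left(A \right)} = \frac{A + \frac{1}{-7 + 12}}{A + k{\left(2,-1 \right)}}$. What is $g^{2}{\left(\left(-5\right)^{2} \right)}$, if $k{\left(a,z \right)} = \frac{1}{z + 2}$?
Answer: $\frac{3969}{4225} \approx 0.93941$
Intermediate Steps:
$k{\left(a,z \right)} = \frac{1}{2 + z}$
$g{\left(A \right)} = \frac{\frac{1}{5} + A}{1 + A}$ ($g{\left(A \right)} = \frac{A + \frac{1}{-7 + 12}}{A + \frac{1}{2 - 1}} = \frac{A + \frac{1}{5}}{A + 1^{-1}} = \frac{A + \frac{1}{5}}{A + 1} = \frac{\frac{1}{5} + A}{1 + A}$)
$g^{2}{\left(\left(-5\right)^{2} \right)} = \left(\frac{\frac{1}{5} + \left(-5\right)^{2}}{1 + \left(-5\right)^{2}}\right)^{2} = \left(\frac{\frac{1}{5} + 25}{1 + 25}\right)^{2} = \left(\frac{1}{26} \cdot \frac{126}{5}\right)^{2} = \left(\frac{63}{65}\right)^{2} = \frac{3969}{4225}$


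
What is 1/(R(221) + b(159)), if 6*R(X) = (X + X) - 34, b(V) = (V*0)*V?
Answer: 1/68 ≈ 0.014706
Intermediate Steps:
b(V) = 0 (b(V) = 0*V = 0)
R(X) = -17/3 + X/3 (R(X) = ((X + X) - 34)/6 = (2*X - 34)/6 = (-34 + 2*X)/6 = -17/3 + X/3)
1/(R(221) + b(159)) = 1/((-17/3 + (⅓)*221) + 0) = 1/((-17/3 + 221/3) + 0) = 1/(68 + 0) = 1/68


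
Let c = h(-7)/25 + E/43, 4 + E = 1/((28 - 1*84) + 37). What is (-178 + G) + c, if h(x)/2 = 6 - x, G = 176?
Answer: -21533/20425 ≈ -1.0542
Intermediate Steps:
E = -77/19 (E = -4 + 1/((28 - 1*84) + 37) = -4 + 1/((28 - 84) + 37) = -4 + 1/(-56 + 37) = -4 + 1/(-19) = -4 - 1/19 = -77/19 ≈ -4.0526)
h(x) = 12 - 2*x (h(x) = 2*(6 - x) = 12 - 2*x)
c = 19317/20425 (c = (12 - 2*(-7))/25 - 77/19/43 = (12 + 14)*(1/25) - 77/19*1/43 = 26*(1/25) - 77/817 = 26/25 - 77/817 = 19317/20425 ≈ 0.94575)
(-178 + G) + c = (-178 + 176) + 19317/20425 = -2 + 19317/20425 = -21533/20425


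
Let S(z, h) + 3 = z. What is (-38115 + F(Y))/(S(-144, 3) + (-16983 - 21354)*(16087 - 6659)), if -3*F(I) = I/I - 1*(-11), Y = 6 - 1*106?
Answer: 38119/361441383 ≈ 0.00010546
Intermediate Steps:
S(z, h) = -3 + z
Y = -100 (Y = 6 - 106 = -100)
F(I) = -4 (F(I) = -(I/I - 1*(-11))/3 = -(1 + 11)/3 = -1/3*12 = -4)
(-38115 + F(Y))/(S(-144, 3) + (-16983 - 21354)*(16087 - 6659)) = (-38115 - 4)/((-3 - 144) + (-16983 - 21354)*(16087 - 6659)) = -38119/(-147 - 38337*9428) = -38119/(-147 - 361441236) = -38119/(-361441383) = -38119*(-1/361441383) = 38119/361441383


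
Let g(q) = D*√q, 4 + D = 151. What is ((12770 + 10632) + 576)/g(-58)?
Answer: -11989*I*√58/4263 ≈ -21.418*I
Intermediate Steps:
D = 147 (D = -4 + 151 = 147)
g(q) = 147*√q
((12770 + 10632) + 576)/g(-58) = ((12770 + 10632) + 576)/((147*√(-58))) = (23402 + 576)/((147*(I*√58))) = 23978/((147*I*√58)) = 23978*(-I*√58/8526) = -11989*I*√58/4263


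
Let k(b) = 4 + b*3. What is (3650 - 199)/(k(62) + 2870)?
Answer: 203/180 ≈ 1.1278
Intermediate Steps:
k(b) = 4 + 3*b
(3650 - 199)/(k(62) + 2870) = (3650 - 199)/((4 + 3*62) + 2870) = 3451/((4 + 186) + 2870) = 3451/(190 + 2870) = 3451/3060 = 3451*(1/3060) = 203/180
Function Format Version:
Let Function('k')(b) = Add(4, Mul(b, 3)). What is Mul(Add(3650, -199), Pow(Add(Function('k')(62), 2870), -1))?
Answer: Rational(203, 180) ≈ 1.1278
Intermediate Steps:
Function('k')(b) = Add(4, Mul(3, b))
Mul(Add(3650, -199), Pow(Add(Function('k')(62), 2870), -1)) = Mul(Add(3650, -199), Pow(Add(Add(4, Mul(3, 62)), 2870), -1)) = Mul(3451, Pow(Add(Add(4, 186), 2870), -1)) = Mul(3451, Pow(Add(190, 2870), -1)) = Mul(3451, Pow(3060, -1)) = Mul(3451, Rational(1, 3060)) = Rational(203, 180)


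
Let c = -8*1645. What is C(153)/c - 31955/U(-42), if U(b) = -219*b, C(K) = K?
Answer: -30138221/8646120 ≈ -3.4858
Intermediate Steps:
c = -13160
C(153)/c - 31955/U(-42) = 153/(-13160) - 31955/((-219*(-42))) = 153*(-1/13160) - 31955/9198 = -153/13160 - 31955*1/9198 = -153/13160 - 4565/1314 = -30138221/8646120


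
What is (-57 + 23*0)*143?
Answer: -8151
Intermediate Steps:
(-57 + 23*0)*143 = (-57 + 0)*143 = -57*143 = -8151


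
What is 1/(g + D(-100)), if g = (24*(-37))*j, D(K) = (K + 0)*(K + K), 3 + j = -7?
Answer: 1/28880 ≈ 3.4626e-5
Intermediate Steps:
j = -10 (j = -3 - 7 = -10)
D(K) = 2*K² (D(K) = K*(2*K) = 2*K²)
g = 8880 (g = (24*(-37))*(-10) = -888*(-10) = 8880)
1/(g + D(-100)) = 1/(8880 + 2*(-100)²) = 1/(8880 + 2*10000) = 1/(8880 + 20000) = 1/28880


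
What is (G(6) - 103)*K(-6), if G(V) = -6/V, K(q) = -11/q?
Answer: -572/3 ≈ -190.67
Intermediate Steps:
(G(6) - 103)*K(-6) = (-6/6 - 103)*(-11/(-6)) = (-6*⅙ - 103)*(-11*(-⅙)) = (-1 - 103)*(11/6) = -104*11/6 = -572/3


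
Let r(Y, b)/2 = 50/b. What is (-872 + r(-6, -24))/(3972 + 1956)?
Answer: -5257/35568 ≈ -0.14780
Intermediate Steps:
r(Y, b) = 100/b (r(Y, b) = 2*(50/b) = 100/b)
(-872 + r(-6, -24))/(3972 + 1956) = (-872 + 100/(-24))/(3972 + 1956) = (-872 + 100*(-1/24))/5928 = (-872 - 25/6)*(1/5928) = -5257/6*1/5928 = -5257/35568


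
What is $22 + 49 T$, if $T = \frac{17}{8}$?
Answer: $\frac{1009}{8} \approx 126.13$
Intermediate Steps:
$T = \frac{17}{8}$ ($T = 17 \cdot \frac{1}{8} = \frac{17}{8} \approx 2.125$)
$22 + 49 T = 22 + 49 \cdot \frac{17}{8} = 22 + \frac{833}{8} = \frac{1009}{8}$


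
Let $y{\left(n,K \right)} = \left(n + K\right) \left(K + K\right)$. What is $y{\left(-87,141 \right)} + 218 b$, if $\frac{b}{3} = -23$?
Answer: $186$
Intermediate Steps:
$b = -69$ ($b = 3 \left(-23\right) = -69$)
$y{\left(n,K \right)} = 2 K \left(K + n\right)$ ($y{\left(n,K \right)} = \left(K + n\right) 2 K = 2 K \left(K + n\right)$)
$y{\left(-87,141 \right)} + 218 b = 2 \cdot 141 \left(141 - 87\right) + 218 \left(-69\right) = 2 \cdot 141 \cdot 54 - 15042 = 15228 - 15042 = 186$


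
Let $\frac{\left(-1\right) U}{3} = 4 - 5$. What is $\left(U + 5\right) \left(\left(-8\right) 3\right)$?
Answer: $-192$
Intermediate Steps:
$U = 3$ ($U = - 3 \left(4 - 5\right) = \left(-3\right) \left(-1\right) = 3$)
$\left(U + 5\right) \left(\left(-8\right) 3\right) = \left(3 + 5\right) \left(\left(-8\right) 3\right) = 8 \left(-24\right) = -192$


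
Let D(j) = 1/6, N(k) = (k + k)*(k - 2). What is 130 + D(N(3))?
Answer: 781/6 ≈ 130.17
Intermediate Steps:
N(k) = 2*k*(-2 + k) (N(k) = (2*k)*(-2 + k) = 2*k*(-2 + k))
D(j) = 1/6
130 + D(N(3)) = 130 + 1/6 = 781/6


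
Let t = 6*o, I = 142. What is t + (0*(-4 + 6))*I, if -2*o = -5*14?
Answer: 210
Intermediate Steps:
o = 35 (o = -(-5)*14/2 = -½*(-70) = 35)
t = 210 (t = 6*35 = 210)
t + (0*(-4 + 6))*I = 210 + (0*(-4 + 6))*142 = 210 + (0*2)*142 = 210 + 0*142 = 210 + 0 = 210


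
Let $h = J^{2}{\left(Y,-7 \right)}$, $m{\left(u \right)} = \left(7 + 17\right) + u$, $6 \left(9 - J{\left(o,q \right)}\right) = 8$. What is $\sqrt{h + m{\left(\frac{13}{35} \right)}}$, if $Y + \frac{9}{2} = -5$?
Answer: $\frac{4 \sqrt{57295}}{105} \approx 9.1186$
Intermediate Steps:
$Y = - \frac{19}{2}$ ($Y = - \frac{9}{2} - 5 = - \frac{19}{2} \approx -9.5$)
$J{\left(o,q \right)} = \frac{23}{3}$ ($J{\left(o,q \right)} = 9 - \frac{4}{3} = \frac{23}{3}$)
$m{\left(u \right)} = 24 + u$
$h = \frac{529}{9}$ ($h = \left(\frac{23}{3}\right)^{2} = \frac{529}{9} \approx 58.778$)
$\sqrt{h + m{\left(\frac{13}{35} \right)}} = \sqrt{\frac{529}{9} + \left(24 + \frac{13}{35}\right)} = \sqrt{\frac{529}{9} + \frac{853}{35}} = \sqrt{\frac{26192}{315}} = \frac{4 \sqrt{57295}}{105}$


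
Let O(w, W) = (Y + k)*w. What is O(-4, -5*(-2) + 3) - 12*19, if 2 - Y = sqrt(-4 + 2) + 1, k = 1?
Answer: -236 + 4*I*sqrt(2) ≈ -236.0 + 5.6569*I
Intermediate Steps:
Y = 1 - I*sqrt(2) (Y = 2 - (sqrt(-4 + 2) + 1) = 2 - (sqrt(-2) + 1) = 2 - (I*sqrt(2) + 1) = 2 - (1 + I*sqrt(2)) = 2 + (-1 - I*sqrt(2)) = 1 - I*sqrt(2) ≈ 1.0 - 1.4142*I)
O(w, W) = w*(2 - I*sqrt(2)) (O(w, W) = ((1 - I*sqrt(2)) + 1)*w = (2 - I*sqrt(2))*w = w*(2 - I*sqrt(2)))
O(-4, -5*(-2) + 3) - 12*19 = -4*(2 - I*sqrt(2)) - 12*19 = (-8 + 4*I*sqrt(2)) - 228 = -236 + 4*I*sqrt(2)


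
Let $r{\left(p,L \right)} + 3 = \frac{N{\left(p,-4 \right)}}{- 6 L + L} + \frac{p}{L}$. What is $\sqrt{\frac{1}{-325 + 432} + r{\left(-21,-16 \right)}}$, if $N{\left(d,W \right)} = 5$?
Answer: $\frac{i \sqrt{295962}}{428} \approx 1.2711 i$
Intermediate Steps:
$r{\left(p,L \right)} = -3 - \frac{1}{L} + \frac{p}{L}$ ($r{\left(p,L \right)} = -3 + \left(\frac{5}{- 6 L + L} + \frac{p}{L}\right) = -3 + \left(\frac{5}{\left(-5\right) L} + \frac{p}{L}\right) = -3 + \left(5 \left(- \frac{1}{5 L}\right) + \frac{p}{L}\right) = -3 + \left(- \frac{1}{L} + \frac{p}{L}\right) = -3 - \frac{1}{L} + \frac{p}{L}$)
$\sqrt{\frac{1}{-325 + 432} + r{\left(-21,-16 \right)}} = \sqrt{\frac{1}{-325 + 432} + \frac{-1 - 21 - -48}{-16}} = \sqrt{\frac{1}{107} - \frac{-1 - 21 + 48}{16}} = \sqrt{\frac{1}{107} - \frac{13}{8}} = \sqrt{- \frac{1383}{856}} = \frac{i \sqrt{295962}}{428}$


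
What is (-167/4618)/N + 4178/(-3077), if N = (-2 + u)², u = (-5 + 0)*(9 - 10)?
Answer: -174159895/127886274 ≈ -1.3618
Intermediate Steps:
u = 5 (u = -5*(-1) = 5)
N = 9 (N = (-2 + 5)² = 3² = 9)
(-167/4618)/N + 4178/(-3077) = -167/4618/9 + 4178/(-3077) = -167*1/4618*(⅑) + 4178*(-1/3077) = -167/4618*⅑ - 4178/3077 = -167/41562 - 4178/3077 = -174159895/127886274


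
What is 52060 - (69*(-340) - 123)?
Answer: 75643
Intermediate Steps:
52060 - (69*(-340) - 123) = 52060 - (-23460 - 123) = 52060 - 1*(-23583) = 52060 + 23583 = 75643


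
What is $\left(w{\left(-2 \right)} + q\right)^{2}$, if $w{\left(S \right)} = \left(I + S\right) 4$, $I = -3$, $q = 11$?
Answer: $81$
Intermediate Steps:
$w{\left(S \right)} = -12 + 4 S$ ($w{\left(S \right)} = \left(-3 + S\right) 4 = -12 + 4 S$)
$\left(w{\left(-2 \right)} + q\right)^{2} = \left(\left(-12 + 4 \left(-2\right)\right) + 11\right)^{2} = \left(\left(-12 - 8\right) + 11\right)^{2} = \left(-20 + 11\right)^{2} = \left(-9\right)^{2} = 81$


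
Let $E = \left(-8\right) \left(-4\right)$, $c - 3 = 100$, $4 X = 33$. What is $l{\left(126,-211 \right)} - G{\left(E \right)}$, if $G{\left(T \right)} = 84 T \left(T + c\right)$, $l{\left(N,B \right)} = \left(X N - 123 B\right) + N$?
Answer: $- \frac{671523}{2} \approx -3.3576 \cdot 10^{5}$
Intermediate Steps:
$X = \frac{33}{4}$ ($X = \frac{1}{4} \cdot 33 = \frac{33}{4} \approx 8.25$)
$c = 103$ ($c = 3 + 100 = 103$)
$l{\left(N,B \right)} = - 123 B + \frac{37 N}{4}$ ($l{\left(N,B \right)} = \left(\frac{33 N}{4} - 123 B\right) + N = \left(- 123 B + \frac{33 N}{4}\right) + N = - 123 B + \frac{37 N}{4}$)
$E = 32$
$G{\left(T \right)} = 84 T \left(103 + T\right)$ ($G{\left(T \right)} = 84 T \left(T + 103\right) = 84 T \left(103 + T\right)$)
$l{\left(126,-211 \right)} - G{\left(E \right)} = \left(\left(-123\right) \left(-211\right) + \frac{37}{4} \cdot 126\right) - 84 \cdot 32 \left(103 + 32\right) = \left(25953 + \frac{2331}{2}\right) - 84 \cdot 32 \cdot 135 = \frac{54237}{2} - 362880 = - \frac{671523}{2}$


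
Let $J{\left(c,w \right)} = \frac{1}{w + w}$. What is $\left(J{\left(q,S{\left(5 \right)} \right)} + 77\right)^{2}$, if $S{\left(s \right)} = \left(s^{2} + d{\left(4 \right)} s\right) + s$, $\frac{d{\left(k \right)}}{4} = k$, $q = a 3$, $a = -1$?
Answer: $\frac{286997481}{48400} \approx 5929.7$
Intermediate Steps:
$q = -3$ ($q = \left(-1\right) 3 = -3$)
$d{\left(k \right)} = 4 k$
$S{\left(s \right)} = s^{2} + 17 s$ ($S{\left(s \right)} = \left(s^{2} + 4 \cdot 4 s\right) + s = \left(s^{2} + 16 s\right) + s = s^{2} + 17 s$)
$J{\left(c,w \right)} = \frac{1}{2 w}$
$\left(J{\left(q,S{\left(5 \right)} \right)} + 77\right)^{2} = \left(\frac{1}{2 \cdot 5 \left(17 + 5\right)} + 77\right)^{2} = \left(\frac{1}{2 \cdot 5 \cdot 22} + 77\right)^{2} = \left(\frac{1}{2 \cdot 110} + 77\right)^{2} = \left(\frac{1}{2} \cdot \frac{1}{110} + 77\right)^{2} = \left(\frac{1}{220} + 77\right)^{2} = \left(\frac{16941}{220}\right)^{2} = \frac{286997481}{48400}$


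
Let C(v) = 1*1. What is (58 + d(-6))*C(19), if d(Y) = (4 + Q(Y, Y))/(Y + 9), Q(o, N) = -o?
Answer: 184/3 ≈ 61.333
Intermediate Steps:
d(Y) = (4 - Y)/(9 + Y) (d(Y) = (4 - Y)/(Y + 9) = (4 - Y)/(9 + Y))
C(v) = 1
(58 + d(-6))*C(19) = (58 + (4 - 1*(-6))/(9 - 6))*1 = (58 + (4 + 6)/3)*1 = (58 + (⅓)*10)*1 = (58 + 10/3)*1 = (184/3)*1 = 184/3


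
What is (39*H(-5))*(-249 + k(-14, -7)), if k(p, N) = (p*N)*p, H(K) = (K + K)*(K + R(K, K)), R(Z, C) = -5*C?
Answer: 12643800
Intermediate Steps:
H(K) = -8*K² (H(K) = (K + K)*(K - 5*K) = (2*K)*(-4*K) = -8*K²)
k(p, N) = N*p² (k(p, N) = (N*p)*p = N*p²)
(39*H(-5))*(-249 + k(-14, -7)) = (39*(-8*(-5)²))*(-249 - 7*(-14)²) = (39*(-8*25))*(-249 - 7*196) = (39*(-200))*(-249 - 1372) = -7800*(-1621) = 12643800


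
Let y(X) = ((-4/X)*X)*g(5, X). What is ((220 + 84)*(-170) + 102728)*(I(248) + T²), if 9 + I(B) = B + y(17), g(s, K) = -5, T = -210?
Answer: 2264438232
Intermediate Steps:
y(X) = 20 (y(X) = ((-4/X)*X)*(-5) = -4*(-5) = 20)
I(B) = 11 + B (I(B) = -9 + (B + 20) = -9 + (20 + B) = 11 + B)
((220 + 84)*(-170) + 102728)*(I(248) + T²) = ((220 + 84)*(-170) + 102728)*((11 + 248) + (-210)²) = (304*(-170) + 102728)*(259 + 44100) = (-51680 + 102728)*44359 = 51048*44359 = 2264438232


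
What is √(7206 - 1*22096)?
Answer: I*√14890 ≈ 122.02*I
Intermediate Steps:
√(7206 - 1*22096) = √(7206 - 22096) = √(-14890) = I*√14890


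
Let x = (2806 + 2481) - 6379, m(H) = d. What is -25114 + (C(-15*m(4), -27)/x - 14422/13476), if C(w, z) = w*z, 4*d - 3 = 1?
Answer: -30799467241/1226316 ≈ -25115.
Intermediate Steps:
d = 1 (d = 3/4 + (1/4)*1 = 3/4 + 1/4 = 1)
m(H) = 1
x = -1092 (x = 5287 - 6379 = -1092)
-25114 + (C(-15*m(4), -27)/x - 14422/13476) = -25114 + ((-15*1*(-27))/(-1092) - 14422/13476) = -25114 + (-15*(-27)*(-1/1092) - 14422*1/13476) = -25114 + (405*(-1/1092) - 7211/6738) = -25114 + (-135/364 - 7211/6738) = -25114 - 1767217/1226316 = -30799467241/1226316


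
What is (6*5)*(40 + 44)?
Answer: 2520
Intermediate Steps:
(6*5)*(40 + 44) = 30*84 = 2520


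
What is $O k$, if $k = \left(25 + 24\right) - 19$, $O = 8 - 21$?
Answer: $-390$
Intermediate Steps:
$O = -13$
$k = 30$ ($k = 49 - 19 = 30$)
$O k = \left(-13\right) 30 = -390$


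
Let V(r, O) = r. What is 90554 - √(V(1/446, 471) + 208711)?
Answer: 90554 - √41515957722/446 ≈ 90097.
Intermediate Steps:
90554 - √(V(1/446, 471) + 208711) = 90554 - √(1/446 + 208711) = 90554 - √(93085107/446) = 90554 - √41515957722/446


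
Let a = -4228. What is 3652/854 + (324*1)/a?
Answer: 270785/64477 ≈ 4.1997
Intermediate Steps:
3652/854 + (324*1)/a = 3652/854 + (324*1)/(-4228) = 3652*(1/854) + 324*(-1/4228) = 1826/427 - 81/1057 = 270785/64477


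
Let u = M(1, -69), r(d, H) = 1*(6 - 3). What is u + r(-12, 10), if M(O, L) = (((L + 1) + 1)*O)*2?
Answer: -131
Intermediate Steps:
M(O, L) = 2*O*(2 + L) (M(O, L) = (((1 + L) + 1)*O)*2 = ((2 + L)*O)*2 = (O*(2 + L))*2 = 2*O*(2 + L))
r(d, H) = 3 (r(d, H) = 1*3 = 3)
u = -134 (u = 2*1*(2 - 69) = 2*1*(-67) = -134)
u + r(-12, 10) = -134 + 3 = -131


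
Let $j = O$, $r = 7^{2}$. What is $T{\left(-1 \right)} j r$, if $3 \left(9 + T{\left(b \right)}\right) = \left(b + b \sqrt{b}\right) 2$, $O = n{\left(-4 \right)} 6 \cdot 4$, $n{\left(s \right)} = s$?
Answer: $45472 + 3136 i \approx 45472.0 + 3136.0 i$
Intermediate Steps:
$r = 49$
$O = -96$ ($O = \left(-4\right) 6 \cdot 4 = \left(-24\right) 4 = -96$)
$j = -96$
$T{\left(b \right)} = -9 + \frac{2 b}{3} + \frac{2 b^{\frac{3}{2}}}{3}$ ($T{\left(b \right)} = -9 + \frac{\left(b + b \sqrt{b}\right) 2}{3} = -9 + \frac{\left(b + b^{\frac{3}{2}}\right) 2}{3} = -9 + \frac{2 b + 2 b^{\frac{3}{2}}}{3} = -9 + \left(\frac{2 b}{3} + \frac{2 b^{\frac{3}{2}}}{3}\right) = -9 + \frac{2 b}{3} + \frac{2 b^{\frac{3}{2}}}{3}$)
$T{\left(-1 \right)} j r = \left(-9 + \frac{2}{3} \left(-1\right) + \frac{2 \left(-1\right)^{\frac{3}{2}}}{3}\right) \left(-96\right) 49 = \left(-9 - \frac{2}{3} + \frac{2 \left(- i\right)}{3}\right) \left(-96\right) 49 = \left(-9 - \frac{2}{3} - \frac{2 i}{3}\right) \left(-96\right) 49 = \left(- \frac{29}{3} - \frac{2 i}{3}\right) \left(-96\right) 49 = \left(928 + 64 i\right) 49 = 45472 + 3136 i$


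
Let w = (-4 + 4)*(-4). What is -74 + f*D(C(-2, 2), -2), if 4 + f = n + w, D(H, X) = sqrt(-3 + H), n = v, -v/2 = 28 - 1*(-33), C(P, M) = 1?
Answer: -74 - 126*I*sqrt(2) ≈ -74.0 - 178.19*I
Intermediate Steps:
w = 0 (w = 0*(-4) = 0)
v = -122 (v = -2*(28 - 1*(-33)) = -2*(28 + 33) = -2*61 = -122)
n = -122
f = -126 (f = -4 + (-122 + 0) = -4 - 122 = -126)
-74 + f*D(C(-2, 2), -2) = -74 - 126*sqrt(-3 + 1) = -74 - 126*I*sqrt(2)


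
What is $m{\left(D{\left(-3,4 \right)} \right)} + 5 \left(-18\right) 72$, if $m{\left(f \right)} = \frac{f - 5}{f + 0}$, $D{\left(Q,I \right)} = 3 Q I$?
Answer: $- \frac{233239}{36} \approx -6478.9$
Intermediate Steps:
$D{\left(Q,I \right)} = 3 I Q$
$m{\left(f \right)} = \frac{-5 + f}{f}$
$m{\left(D{\left(-3,4 \right)} \right)} + 5 \left(-18\right) 72 = \frac{-5 + 3 \cdot 4 \left(-3\right)}{3 \cdot 4 \left(-3\right)} + 5 \left(-18\right) 72 = \frac{-5 - 36}{-36} - 6480 = \left(- \frac{1}{36}\right) \left(-41\right) - 6480 = \frac{41}{36} - 6480 = - \frac{233239}{36}$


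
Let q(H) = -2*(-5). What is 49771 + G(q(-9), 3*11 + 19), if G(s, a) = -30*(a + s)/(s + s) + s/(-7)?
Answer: 347736/7 ≈ 49677.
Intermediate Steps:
q(H) = 10
G(s, a) = -s/7 - 15*(a + s)/s (G(s, a) = -30*(a + s)/(2*s) + s*(-⅐) = -30*(a + s)/(2*s) - s/7 = -15*(a + s)/s - s/7 = -s/7 - 15*(a + s)/s)
49771 + G(q(-9), 3*11 + 19) = 49771 + (-15 - ⅐*10 - 15*(3*11 + 19)/10) = 49771 + (-15 - 10/7 - 15*(33 + 19)*⅒) = 49771 + (-15 - 10/7 - 15*52*⅒) = 49771 + (-15 - 10/7 - 78) = 49771 - 661/7 = 347736/7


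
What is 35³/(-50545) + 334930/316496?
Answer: 335927085/1599729032 ≈ 0.20999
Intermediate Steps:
35³/(-50545) + 334930/316496 = 42875*(-1/50545) + 334930*(1/316496) = -8575/10109 + 167465/158248 = 335927085/1599729032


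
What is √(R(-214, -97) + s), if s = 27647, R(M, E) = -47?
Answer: 20*√69 ≈ 166.13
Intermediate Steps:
√(R(-214, -97) + s) = √(-47 + 27647) = √27600 = 20*√69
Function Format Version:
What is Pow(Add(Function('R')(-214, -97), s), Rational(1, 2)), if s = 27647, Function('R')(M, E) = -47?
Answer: Mul(20, Pow(69, Rational(1, 2))) ≈ 166.13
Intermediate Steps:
Pow(Add(Function('R')(-214, -97), s), Rational(1, 2)) = Pow(Add(-47, 27647), Rational(1, 2)) = Pow(27600, Rational(1, 2)) = Mul(20, Pow(69, Rational(1, 2)))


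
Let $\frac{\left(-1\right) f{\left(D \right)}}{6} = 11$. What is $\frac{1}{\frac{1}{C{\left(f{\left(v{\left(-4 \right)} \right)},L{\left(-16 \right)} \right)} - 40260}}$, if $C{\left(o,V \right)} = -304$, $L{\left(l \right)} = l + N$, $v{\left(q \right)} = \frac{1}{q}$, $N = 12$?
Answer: $-40564$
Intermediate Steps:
$f{\left(D \right)} = -66$ ($f{\left(D \right)} = \left(-6\right) 11 = -66$)
$L{\left(l \right)} = 12 + l$ ($L{\left(l \right)} = l + 12 = 12 + l$)
$\frac{1}{\frac{1}{C{\left(f{\left(v{\left(-4 \right)} \right)},L{\left(-16 \right)} \right)} - 40260}} = \frac{1}{\frac{1}{-304 - 40260}} = \frac{1}{\frac{1}{-40564}} = \frac{1}{- \frac{1}{40564}} = -40564$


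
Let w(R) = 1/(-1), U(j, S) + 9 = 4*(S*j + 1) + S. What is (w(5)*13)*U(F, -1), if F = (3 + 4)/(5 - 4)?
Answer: 442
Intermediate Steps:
F = 7 (F = 7/1 = 7*1 = 7)
U(j, S) = -5 + S + 4*S*j (U(j, S) = -9 + (4*(S*j + 1) + S) = -9 + (4*(1 + S*j) + S) = -9 + ((4 + 4*S*j) + S) = -9 + (4 + S + 4*S*j) = -5 + S + 4*S*j)
w(R) = -1
(w(5)*13)*U(F, -1) = (-1*13)*(-5 - 1 + 4*(-1)*7) = -13*(-5 - 1 - 28) = -13*(-34) = 442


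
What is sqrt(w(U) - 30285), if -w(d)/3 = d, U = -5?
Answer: I*sqrt(30270) ≈ 173.98*I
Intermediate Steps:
w(d) = -3*d
sqrt(w(U) - 30285) = sqrt(-3*(-5) - 30285) = sqrt(15 - 30285) = sqrt(-30270) = I*sqrt(30270)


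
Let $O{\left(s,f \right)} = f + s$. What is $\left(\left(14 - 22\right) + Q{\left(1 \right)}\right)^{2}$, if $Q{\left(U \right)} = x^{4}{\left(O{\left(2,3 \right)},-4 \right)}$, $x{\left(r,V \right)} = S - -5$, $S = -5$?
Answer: $64$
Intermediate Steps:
$x{\left(r,V \right)} = 0$ ($x{\left(r,V \right)} = -5 - -5 = -5 + 5 = 0$)
$Q{\left(U \right)} = 0$ ($Q{\left(U \right)} = 0^{4} = 0$)
$\left(\left(14 - 22\right) + Q{\left(1 \right)}\right)^{2} = \left(\left(14 - 22\right) + 0\right)^{2} = \left(-8 + 0\right)^{2} = \left(-8\right)^{2} = 64$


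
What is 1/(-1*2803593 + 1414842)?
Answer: -1/1388751 ≈ -7.2007e-7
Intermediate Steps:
1/(-1*2803593 + 1414842) = 1/(-2803593 + 1414842) = 1/(-1388751) = -1/1388751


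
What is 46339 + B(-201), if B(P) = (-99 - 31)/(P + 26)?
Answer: 1621891/35 ≈ 46340.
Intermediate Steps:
B(P) = -130/(26 + P)
46339 + B(-201) = 46339 - 130/(26 - 201) = 46339 - 130/(-175) = 46339 - 130*(-1/175) = 46339 + 26/35 = 1621891/35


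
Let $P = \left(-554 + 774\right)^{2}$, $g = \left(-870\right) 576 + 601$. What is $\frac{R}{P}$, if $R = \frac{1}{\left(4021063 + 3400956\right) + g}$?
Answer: $\frac{1}{335000600000} \approx 2.9851 \cdot 10^{-12}$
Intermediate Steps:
$g = -500519$ ($g = -501120 + 601 = -500519$)
$R = \frac{1}{6921500}$ ($R = \frac{1}{\left(4021063 + 3400956\right) - 500519} = \frac{1}{7422019 - 500519} = \frac{1}{6921500} \approx 1.4448 \cdot 10^{-7}$)
$P = 48400$ ($P = 220^{2} = 48400$)
$\frac{R}{P} = \frac{1}{6921500 \cdot 48400} = \frac{1}{6921500} \cdot \frac{1}{48400} = \frac{1}{335000600000}$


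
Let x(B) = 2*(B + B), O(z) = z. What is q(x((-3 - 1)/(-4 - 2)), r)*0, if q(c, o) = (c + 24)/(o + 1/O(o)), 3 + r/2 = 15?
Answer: 0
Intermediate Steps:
r = 24 (r = -6 + 2*15 = -6 + 30 = 24)
x(B) = 4*B (x(B) = 2*(2*B) = 4*B)
q(c, o) = (24 + c)/(o + 1/o) (q(c, o) = (c + 24)/(o + 1/o) = (24 + c)/(o + 1/o))
q(x((-3 - 1)/(-4 - 2)), r)*0 = (24*(24 + 4*((-3 - 1)/(-4 - 2)))/(1 + 24²))*0 = (24*(24 + 4*(-4/(-6)))/(1 + 576))*0 = (24*(24 + 4*(-4*(-⅙)))/577)*0 = (24*(1/577)*(24 + 4*(⅔)))*0 = (24*(1/577)*(24 + 8/3))*0 = (24*(1/577)*(80/3))*0 = (640/577)*0 = 0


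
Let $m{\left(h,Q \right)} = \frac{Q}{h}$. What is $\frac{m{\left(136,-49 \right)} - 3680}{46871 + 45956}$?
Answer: $- \frac{500529}{12624472} \approx -0.039648$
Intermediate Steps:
$\frac{m{\left(136,-49 \right)} - 3680}{46871 + 45956} = \frac{- \frac{49}{136} - 3680}{46871 + 45956} = \frac{\left(-49\right) \frac{1}{136} - 3680}{92827} = \left(- \frac{49}{136} - 3680\right) \frac{1}{92827} = \left(- \frac{500529}{136}\right) \frac{1}{92827} = - \frac{500529}{12624472}$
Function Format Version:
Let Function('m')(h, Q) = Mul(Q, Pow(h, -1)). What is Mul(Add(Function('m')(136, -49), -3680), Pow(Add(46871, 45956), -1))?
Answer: Rational(-500529, 12624472) ≈ -0.039648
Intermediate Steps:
Mul(Add(Function('m')(136, -49), -3680), Pow(Add(46871, 45956), -1)) = Mul(Add(Mul(-49, Pow(136, -1)), -3680), Pow(Add(46871, 45956), -1)) = Mul(Add(Mul(-49, Rational(1, 136)), -3680), Pow(92827, -1)) = Mul(Add(Rational(-49, 136), -3680), Rational(1, 92827)) = Mul(Rational(-500529, 136), Rational(1, 92827)) = Rational(-500529, 12624472)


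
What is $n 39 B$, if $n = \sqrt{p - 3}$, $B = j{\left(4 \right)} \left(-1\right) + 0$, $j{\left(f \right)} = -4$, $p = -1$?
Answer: $312 i \approx 312.0 i$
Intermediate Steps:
$B = 4$ ($B = \left(-4\right) \left(-1\right) + 0 = 4 + 0 = 4$)
$n = 2 i$ ($n = \sqrt{-1 - 3} = \sqrt{-4} = 2 i \approx 2.0 i$)
$n 39 B = 2 i 39 \cdot 4 = 78 i 4 = 312 i$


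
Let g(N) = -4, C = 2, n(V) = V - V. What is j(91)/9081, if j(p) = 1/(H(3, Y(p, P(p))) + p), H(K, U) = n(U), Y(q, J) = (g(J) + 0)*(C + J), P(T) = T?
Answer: 1/826371 ≈ 1.2101e-6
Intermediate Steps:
n(V) = 0
Y(q, J) = -8 - 4*J (Y(q, J) = (-4 + 0)*(2 + J) = -4*(2 + J) = -8 - 4*J)
H(K, U) = 0
j(p) = 1/p (j(p) = 1/(0 + p) = 1/p)
j(91)/9081 = 1/(91*9081) = (1/91)*(1/9081) = 1/826371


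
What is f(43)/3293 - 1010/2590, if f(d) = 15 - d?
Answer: -9185/23051 ≈ -0.39846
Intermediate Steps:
f(43)/3293 - 1010/2590 = (15 - 1*43)/3293 - 1010/2590 = (15 - 43)*(1/3293) - 1010*1/2590 = -28*1/3293 - 101/259 = -28/3293 - 101/259 = -9185/23051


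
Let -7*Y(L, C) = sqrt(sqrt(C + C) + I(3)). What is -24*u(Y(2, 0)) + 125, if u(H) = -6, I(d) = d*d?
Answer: 269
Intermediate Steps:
I(d) = d**2
Y(L, C) = -sqrt(9 + sqrt(2)*sqrt(C))/7 (Y(L, C) = -sqrt(sqrt(C + C) + 3**2)/7 = -sqrt(sqrt(2*C) + 9)/7 = -sqrt(sqrt(2)*sqrt(C) + 9)/7 = -sqrt(9 + sqrt(2)*sqrt(C))/7)
-24*u(Y(2, 0)) + 125 = -24*(-6) + 125 = 144 + 125 = 269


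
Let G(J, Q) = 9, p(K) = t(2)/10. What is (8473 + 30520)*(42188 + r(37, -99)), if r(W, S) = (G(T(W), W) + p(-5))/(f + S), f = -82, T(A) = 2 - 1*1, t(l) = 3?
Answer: 2977512771691/1810 ≈ 1.6450e+9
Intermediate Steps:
T(A) = 1 (T(A) = 2 - 1 = 1)
p(K) = 3/10
r(W, S) = 93/(10*(-82 + S)) (r(W, S) = (9 + 3/10)/(-82 + S) = 93/(10*(-82 + S)))
(8473 + 30520)*(42188 + r(37, -99)) = (8473 + 30520)*(42188 + 93/(10*(-82 - 99))) = 38993*(42188 + (93/10)/(-181)) = 38993*(42188 + (93/10)*(-1/181)) = 38993*(42188 - 93/1810) = 38993*(76360187/1810) = 2977512771691/1810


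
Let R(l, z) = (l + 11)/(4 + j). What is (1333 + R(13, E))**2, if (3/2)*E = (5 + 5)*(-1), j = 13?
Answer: 514609225/289 ≈ 1.7807e+6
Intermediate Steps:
E = -20/3 (E = 2*((5 + 5)*(-1))/3 = 2*(10*(-1))/3 = (2/3)*(-10) = -20/3 ≈ -6.6667)
R(l, z) = 11/17 + l/17 (R(l, z) = (l + 11)/(4 + 13) = (11 + l)/17 = (11 + l)*(1/17) = 11/17 + l/17)
(1333 + R(13, E))**2 = (1333 + (11/17 + (1/17)*13))**2 = (1333 + (11/17 + 13/17))**2 = (1333 + 24/17)**2 = (22685/17)**2 = 514609225/289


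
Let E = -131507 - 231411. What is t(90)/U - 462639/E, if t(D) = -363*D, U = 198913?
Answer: 7288034577/6562646194 ≈ 1.1105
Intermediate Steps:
E = -362918
t(90)/U - 462639/E = -363*90/198913 - 462639/(-362918) = -32670*1/198913 - 462639*(-1/362918) = -2970/18083 + 462639/362918 = 7288034577/6562646194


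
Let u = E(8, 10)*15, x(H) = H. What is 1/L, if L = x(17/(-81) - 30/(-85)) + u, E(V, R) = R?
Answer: 1377/206747 ≈ 0.0066603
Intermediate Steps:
u = 150 (u = 10*15 = 150)
L = 206747/1377 (L = (17/(-81) - 30/(-85)) + 150 = (17*(-1/81) - 30*(-1/85)) + 150 = (-17/81 + 6/17) + 150 = 197/1377 + 150 = 206747/1377 ≈ 150.14)
1/L = 1/(206747/1377) = 1377/206747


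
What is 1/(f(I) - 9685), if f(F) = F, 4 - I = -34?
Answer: -1/9647 ≈ -0.00010366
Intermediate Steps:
I = 38 (I = 4 - 1*(-34) = 4 + 34 = 38)
1/(f(I) - 9685) = 1/(38 - 9685) = 1/(-9647) = -1/9647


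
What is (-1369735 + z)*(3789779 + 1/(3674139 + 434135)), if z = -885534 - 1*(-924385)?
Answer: -10360566300547154574/2054137 ≈ -5.0438e+12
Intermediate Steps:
z = 38851 (z = -885534 + 924385 = 38851)
(-1369735 + z)*(3789779 + 1/(3674139 + 434135)) = (-1369735 + 38851)*(3789779 + 1/(3674139 + 434135)) = -1330884*(3789779 + 1/4108274) = -1330884*15569450531447/4108274 = -10360566300547154574/2054137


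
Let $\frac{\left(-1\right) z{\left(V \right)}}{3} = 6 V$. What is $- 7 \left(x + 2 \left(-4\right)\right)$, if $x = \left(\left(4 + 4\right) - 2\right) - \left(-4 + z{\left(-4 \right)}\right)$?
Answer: $490$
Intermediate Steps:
$z{\left(V \right)} = - 18 V$ ($z{\left(V \right)} = - 3 \cdot 6 V = - 18 V$)
$x = -62$ ($x = \left(\left(4 + 4\right) - 2\right) + \left(4 - \left(-18\right) \left(-4\right)\right) = \left(8 - 2\right) + \left(4 - 72\right) = 6 + \left(4 - 72\right) = 6 - 68 = -62$)
$- 7 \left(x + 2 \left(-4\right)\right) = - 7 \left(-62 + 2 \left(-4\right)\right) = - 7 \left(-62 - 8\right) = \left(-7\right) \left(-70\right) = 490$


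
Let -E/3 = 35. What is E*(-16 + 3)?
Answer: 1365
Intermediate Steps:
E = -105 (E = -3*35 = -105)
E*(-16 + 3) = -105*(-16 + 3) = -105*(-13) = 1365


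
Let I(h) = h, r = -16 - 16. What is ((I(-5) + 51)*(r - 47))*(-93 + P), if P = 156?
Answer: -228942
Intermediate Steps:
r = -32
((I(-5) + 51)*(r - 47))*(-93 + P) = ((-5 + 51)*(-32 - 47))*(-93 + 156) = (46*(-79))*63 = -3634*63 = -228942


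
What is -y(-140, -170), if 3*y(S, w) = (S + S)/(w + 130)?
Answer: -7/3 ≈ -2.3333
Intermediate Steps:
y(S, w) = 2*S/(3*(130 + w)) (y(S, w) = ((S + S)/(w + 130))/3 = ((2*S)/(130 + w))/3 = (2*S/(130 + w))/3 = 2*S/(3*(130 + w)))
-y(-140, -170) = -2*(-140)/(3*(130 - 170)) = -2*(-140)/(3*(-40)) = -2*(-140)*(-1)/(3*40) = -1*7/3 = -7/3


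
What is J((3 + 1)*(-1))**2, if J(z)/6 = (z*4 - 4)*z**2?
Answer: 3686400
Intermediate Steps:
J(z) = 6*z**2*(-4 + 4*z) (J(z) = 6*((z*4 - 4)*z**2) = 6*((4*z - 4)*z**2) = 6*((-4 + 4*z)*z**2) = 6*(z**2*(-4 + 4*z)) = 6*z**2*(-4 + 4*z))
J((3 + 1)*(-1))**2 = (24*((3 + 1)*(-1))**2*(-1 + (3 + 1)*(-1)))**2 = (24*(4*(-1))**2*(-1 + 4*(-1)))**2 = (24*(-4)**2*(-1 - 4))**2 = (24*16*(-5))**2 = (-1920)**2 = 3686400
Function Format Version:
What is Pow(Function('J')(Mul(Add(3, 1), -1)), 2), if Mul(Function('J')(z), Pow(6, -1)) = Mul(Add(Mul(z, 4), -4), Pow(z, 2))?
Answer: 3686400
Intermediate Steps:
Function('J')(z) = Mul(6, Pow(z, 2), Add(-4, Mul(4, z))) (Function('J')(z) = Mul(6, Mul(Add(Mul(z, 4), -4), Pow(z, 2))) = Mul(6, Mul(Add(Mul(4, z), -4), Pow(z, 2))) = Mul(6, Mul(Add(-4, Mul(4, z)), Pow(z, 2))) = Mul(6, Mul(Pow(z, 2), Add(-4, Mul(4, z)))) = Mul(6, Pow(z, 2), Add(-4, Mul(4, z))))
Pow(Function('J')(Mul(Add(3, 1), -1)), 2) = Pow(Mul(24, Pow(Mul(Add(3, 1), -1), 2), Add(-1, Mul(Add(3, 1), -1))), 2) = Pow(Mul(24, Pow(Mul(4, -1), 2), Add(-1, Mul(4, -1))), 2) = Pow(Mul(24, Pow(-4, 2), Add(-1, -4)), 2) = Pow(Mul(24, 16, -5), 2) = Pow(-1920, 2) = 3686400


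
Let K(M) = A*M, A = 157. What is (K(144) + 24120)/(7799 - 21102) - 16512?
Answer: -219705864/13303 ≈ -16516.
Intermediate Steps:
K(M) = 157*M
(K(144) + 24120)/(7799 - 21102) - 16512 = (157*144 + 24120)/(7799 - 21102) - 16512 = (22608 + 24120)/(-13303) - 16512 = 46728*(-1/13303) - 16512 = -46728/13303 - 16512 = -219705864/13303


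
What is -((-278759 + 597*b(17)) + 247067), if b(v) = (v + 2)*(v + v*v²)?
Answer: -55889298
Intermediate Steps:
b(v) = (2 + v)*(v + v³)
-((-278759 + 597*b(17)) + 247067) = -((-278759 + 597*(17*(2 + 17 + 17³ + 2*17²))) + 247067) = -((-278759 + 597*(17*(2 + 17 + 4913 + 2*289))) + 247067) = -((-278759 + 597*(17*(2 + 17 + 4913 + 578))) + 247067) = -((-278759 + 597*(17*5510)) + 247067) = -((-278759 + 597*93670) + 247067) = -((-278759 + 55920990) + 247067) = -(55642231 + 247067) = -1*55889298 = -55889298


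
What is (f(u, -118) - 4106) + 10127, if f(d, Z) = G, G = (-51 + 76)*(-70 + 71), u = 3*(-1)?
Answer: 6046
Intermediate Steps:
u = -3
G = 25 (G = 25*1 = 25)
f(d, Z) = 25
(f(u, -118) - 4106) + 10127 = (25 - 4106) + 10127 = -4081 + 10127 = 6046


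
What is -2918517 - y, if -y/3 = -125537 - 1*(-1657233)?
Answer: 1676571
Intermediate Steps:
y = -4595088 (y = -3*(-125537 - 1*(-1657233)) = -3*(-125537 + 1657233) = -3*1531696 = -4595088)
-2918517 - y = -2918517 - 1*(-4595088) = -2918517 + 4595088 = 1676571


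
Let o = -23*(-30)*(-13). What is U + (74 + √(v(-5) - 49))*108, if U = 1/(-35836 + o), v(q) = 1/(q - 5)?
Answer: 358089551/44806 + 54*I*√4910/5 ≈ 7992.0 + 756.77*I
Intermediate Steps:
v(q) = 1/(-5 + q)
o = -8970 (o = 690*(-13) = -8970)
U = -1/44806 (U = 1/(-35836 - 8970) = 1/(-44806) = -1/44806 ≈ -2.2318e-5)
U + (74 + √(v(-5) - 49))*108 = -1/44806 + (74 + √(1/(-5 - 5) - 49))*108 = -1/44806 + (74 + √(1/(-10) - 49))*108 = -1/44806 + (74 + √(-⅒ - 49))*108 = -1/44806 + (74 + √(-491/10))*108 = -1/44806 + (74 + I*√4910/10)*108 = -1/44806 + (7992 + 54*I*√4910/5) = 358089551/44806 + 54*I*√4910/5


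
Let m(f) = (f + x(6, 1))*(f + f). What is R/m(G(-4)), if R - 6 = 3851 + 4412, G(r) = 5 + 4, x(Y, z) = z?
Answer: 8269/180 ≈ 45.939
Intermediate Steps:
G(r) = 9
R = 8269 (R = 6 + (3851 + 4412) = 6 + 8263 = 8269)
m(f) = 2*f*(1 + f) (m(f) = (f + 1)*(f + f) = (1 + f)*(2*f) = 2*f*(1 + f))
R/m(G(-4)) = 8269/((2*9*(1 + 9))) = 8269/((2*9*10)) = 8269/180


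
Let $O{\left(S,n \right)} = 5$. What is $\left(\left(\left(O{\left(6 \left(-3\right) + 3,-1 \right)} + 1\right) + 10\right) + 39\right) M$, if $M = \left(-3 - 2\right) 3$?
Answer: $-825$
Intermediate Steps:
$M = -15$ ($M = \left(-5\right) 3 = -15$)
$\left(\left(\left(O{\left(6 \left(-3\right) + 3,-1 \right)} + 1\right) + 10\right) + 39\right) M = \left(\left(\left(5 + 1\right) + 10\right) + 39\right) \left(-15\right) = \left(\left(6 + 10\right) + 39\right) \left(-15\right) = \left(16 + 39\right) \left(-15\right) = 55 \left(-15\right) = -825$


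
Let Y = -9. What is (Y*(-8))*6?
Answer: 432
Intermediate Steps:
(Y*(-8))*6 = -9*(-8)*6 = 72*6 = 432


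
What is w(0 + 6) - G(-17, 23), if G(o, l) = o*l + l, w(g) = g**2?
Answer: 404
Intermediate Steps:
G(o, l) = l + l*o (G(o, l) = l*o + l = l + l*o)
w(0 + 6) - G(-17, 23) = (0 + 6)**2 - 23*(1 - 17) = 6**2 - 23*(-16) = 36 - 1*(-368) = 36 + 368 = 404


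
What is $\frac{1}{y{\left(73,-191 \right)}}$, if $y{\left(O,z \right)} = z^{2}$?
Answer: $\frac{1}{36481} \approx 2.7412 \cdot 10^{-5}$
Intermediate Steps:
$\frac{1}{y{\left(73,-191 \right)}} = \frac{1}{\left(-191\right)^{2}} = \frac{1}{36481}$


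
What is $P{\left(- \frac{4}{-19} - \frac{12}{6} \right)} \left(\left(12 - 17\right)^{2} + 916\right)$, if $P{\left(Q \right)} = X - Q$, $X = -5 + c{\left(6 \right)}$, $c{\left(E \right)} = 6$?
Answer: $\frac{49873}{19} \approx 2624.9$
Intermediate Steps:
$X = 1$ ($X = -5 + 6 = 1$)
$P{\left(Q \right)} = 1 - Q$
$P{\left(- \frac{4}{-19} - \frac{12}{6} \right)} \left(\left(12 - 17\right)^{2} + 916\right) = \left(1 - \left(- \frac{4}{-19} - \frac{12}{6}\right)\right) \left(\left(12 - 17\right)^{2} + 916\right) = \left(1 - \left(\left(-4\right) \left(- \frac{1}{19}\right) - 2\right)\right) \left(\left(-5\right)^{2} + 916\right) = \left(1 - \left(\frac{4}{19} - 2\right)\right) \left(25 + 916\right) = \left(1 - - \frac{34}{19}\right) 941 = \left(1 + \frac{34}{19}\right) 941 = \frac{53}{19} \cdot 941 = \frac{49873}{19}$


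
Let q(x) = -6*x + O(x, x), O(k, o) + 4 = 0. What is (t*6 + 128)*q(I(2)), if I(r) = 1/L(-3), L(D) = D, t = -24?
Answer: 32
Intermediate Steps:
O(k, o) = -4 (O(k, o) = -4 + 0 = -4)
I(r) = -⅓ (I(r) = 1/(-3) = -⅓)
q(x) = -4 - 6*x (q(x) = -6*x - 4 = -4 - 6*x)
(t*6 + 128)*q(I(2)) = (-24*6 + 128)*(-4 - 6*(-⅓)) = (-144 + 128)*(-4 + 2) = -16*(-2) = 32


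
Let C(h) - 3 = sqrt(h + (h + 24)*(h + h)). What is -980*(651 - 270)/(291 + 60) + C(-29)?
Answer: -124109/117 + 3*sqrt(29) ≈ -1044.6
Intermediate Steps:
C(h) = 3 + sqrt(h + 2*h*(24 + h)) (C(h) = 3 + sqrt(h + (h + 24)*(h + h)) = 3 + sqrt(h + (24 + h)*(2*h)) = 3 + sqrt(h + 2*h*(24 + h)))
-980*(651 - 270)/(291 + 60) + C(-29) = -980*(651 - 270)/(291 + 60) + (3 + sqrt(-29*(49 + 2*(-29)))) = -373380/351 + (3 + sqrt(-29*(49 - 58))) = -373380/351 + (3 + sqrt(-29*(-9))) = -980*127/117 + (3 + sqrt(261)) = -124460/117 + (3 + 3*sqrt(29)) = -124109/117 + 3*sqrt(29)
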